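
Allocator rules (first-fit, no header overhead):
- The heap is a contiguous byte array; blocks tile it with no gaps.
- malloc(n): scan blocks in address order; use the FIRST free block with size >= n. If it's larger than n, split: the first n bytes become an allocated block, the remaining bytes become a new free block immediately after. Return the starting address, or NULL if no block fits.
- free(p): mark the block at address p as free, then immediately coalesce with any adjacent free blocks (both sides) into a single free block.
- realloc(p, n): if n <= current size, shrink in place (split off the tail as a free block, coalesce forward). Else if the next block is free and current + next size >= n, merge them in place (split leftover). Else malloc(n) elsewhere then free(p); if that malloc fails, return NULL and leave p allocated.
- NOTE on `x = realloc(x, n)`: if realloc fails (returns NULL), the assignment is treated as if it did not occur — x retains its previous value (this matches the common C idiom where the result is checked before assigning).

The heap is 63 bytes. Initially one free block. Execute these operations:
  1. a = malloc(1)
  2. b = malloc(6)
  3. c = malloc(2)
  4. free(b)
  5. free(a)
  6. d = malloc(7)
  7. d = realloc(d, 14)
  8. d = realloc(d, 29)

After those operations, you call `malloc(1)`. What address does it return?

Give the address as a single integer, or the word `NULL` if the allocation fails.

Op 1: a = malloc(1) -> a = 0; heap: [0-0 ALLOC][1-62 FREE]
Op 2: b = malloc(6) -> b = 1; heap: [0-0 ALLOC][1-6 ALLOC][7-62 FREE]
Op 3: c = malloc(2) -> c = 7; heap: [0-0 ALLOC][1-6 ALLOC][7-8 ALLOC][9-62 FREE]
Op 4: free(b) -> (freed b); heap: [0-0 ALLOC][1-6 FREE][7-8 ALLOC][9-62 FREE]
Op 5: free(a) -> (freed a); heap: [0-6 FREE][7-8 ALLOC][9-62 FREE]
Op 6: d = malloc(7) -> d = 0; heap: [0-6 ALLOC][7-8 ALLOC][9-62 FREE]
Op 7: d = realloc(d, 14) -> d = 9; heap: [0-6 FREE][7-8 ALLOC][9-22 ALLOC][23-62 FREE]
Op 8: d = realloc(d, 29) -> d = 9; heap: [0-6 FREE][7-8 ALLOC][9-37 ALLOC][38-62 FREE]
malloc(1): first-fit scan over [0-6 FREE][7-8 ALLOC][9-37 ALLOC][38-62 FREE] -> 0

Answer: 0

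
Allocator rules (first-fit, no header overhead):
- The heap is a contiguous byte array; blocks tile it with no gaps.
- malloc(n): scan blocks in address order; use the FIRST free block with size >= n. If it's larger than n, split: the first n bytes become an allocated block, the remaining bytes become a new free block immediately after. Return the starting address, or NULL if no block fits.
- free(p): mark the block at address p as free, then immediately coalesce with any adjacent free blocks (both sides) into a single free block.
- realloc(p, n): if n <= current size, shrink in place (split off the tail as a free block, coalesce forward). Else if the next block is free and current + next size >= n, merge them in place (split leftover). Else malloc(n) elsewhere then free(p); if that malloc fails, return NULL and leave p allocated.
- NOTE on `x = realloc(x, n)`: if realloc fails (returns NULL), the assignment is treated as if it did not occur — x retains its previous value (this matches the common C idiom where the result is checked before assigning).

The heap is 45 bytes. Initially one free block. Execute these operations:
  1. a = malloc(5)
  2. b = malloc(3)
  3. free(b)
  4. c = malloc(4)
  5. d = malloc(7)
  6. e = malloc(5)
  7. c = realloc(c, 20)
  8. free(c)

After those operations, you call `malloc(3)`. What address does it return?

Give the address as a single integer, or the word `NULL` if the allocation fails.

Op 1: a = malloc(5) -> a = 0; heap: [0-4 ALLOC][5-44 FREE]
Op 2: b = malloc(3) -> b = 5; heap: [0-4 ALLOC][5-7 ALLOC][8-44 FREE]
Op 3: free(b) -> (freed b); heap: [0-4 ALLOC][5-44 FREE]
Op 4: c = malloc(4) -> c = 5; heap: [0-4 ALLOC][5-8 ALLOC][9-44 FREE]
Op 5: d = malloc(7) -> d = 9; heap: [0-4 ALLOC][5-8 ALLOC][9-15 ALLOC][16-44 FREE]
Op 6: e = malloc(5) -> e = 16; heap: [0-4 ALLOC][5-8 ALLOC][9-15 ALLOC][16-20 ALLOC][21-44 FREE]
Op 7: c = realloc(c, 20) -> c = 21; heap: [0-4 ALLOC][5-8 FREE][9-15 ALLOC][16-20 ALLOC][21-40 ALLOC][41-44 FREE]
Op 8: free(c) -> (freed c); heap: [0-4 ALLOC][5-8 FREE][9-15 ALLOC][16-20 ALLOC][21-44 FREE]
malloc(3): first-fit scan over [0-4 ALLOC][5-8 FREE][9-15 ALLOC][16-20 ALLOC][21-44 FREE] -> 5

Answer: 5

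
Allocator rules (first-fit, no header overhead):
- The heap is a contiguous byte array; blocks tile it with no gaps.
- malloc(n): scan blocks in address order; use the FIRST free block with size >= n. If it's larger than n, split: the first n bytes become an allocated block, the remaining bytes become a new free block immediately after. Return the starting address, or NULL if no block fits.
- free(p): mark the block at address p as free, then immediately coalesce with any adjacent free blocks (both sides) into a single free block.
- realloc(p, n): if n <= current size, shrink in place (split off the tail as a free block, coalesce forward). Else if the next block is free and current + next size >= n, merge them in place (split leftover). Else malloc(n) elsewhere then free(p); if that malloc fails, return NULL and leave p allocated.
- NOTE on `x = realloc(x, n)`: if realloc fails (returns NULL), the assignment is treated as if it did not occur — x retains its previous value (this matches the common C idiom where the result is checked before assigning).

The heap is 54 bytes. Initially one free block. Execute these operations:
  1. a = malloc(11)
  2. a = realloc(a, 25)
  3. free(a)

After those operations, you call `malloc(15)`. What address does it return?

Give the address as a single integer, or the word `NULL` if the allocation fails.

Answer: 0

Derivation:
Op 1: a = malloc(11) -> a = 0; heap: [0-10 ALLOC][11-53 FREE]
Op 2: a = realloc(a, 25) -> a = 0; heap: [0-24 ALLOC][25-53 FREE]
Op 3: free(a) -> (freed a); heap: [0-53 FREE]
malloc(15): first-fit scan over [0-53 FREE] -> 0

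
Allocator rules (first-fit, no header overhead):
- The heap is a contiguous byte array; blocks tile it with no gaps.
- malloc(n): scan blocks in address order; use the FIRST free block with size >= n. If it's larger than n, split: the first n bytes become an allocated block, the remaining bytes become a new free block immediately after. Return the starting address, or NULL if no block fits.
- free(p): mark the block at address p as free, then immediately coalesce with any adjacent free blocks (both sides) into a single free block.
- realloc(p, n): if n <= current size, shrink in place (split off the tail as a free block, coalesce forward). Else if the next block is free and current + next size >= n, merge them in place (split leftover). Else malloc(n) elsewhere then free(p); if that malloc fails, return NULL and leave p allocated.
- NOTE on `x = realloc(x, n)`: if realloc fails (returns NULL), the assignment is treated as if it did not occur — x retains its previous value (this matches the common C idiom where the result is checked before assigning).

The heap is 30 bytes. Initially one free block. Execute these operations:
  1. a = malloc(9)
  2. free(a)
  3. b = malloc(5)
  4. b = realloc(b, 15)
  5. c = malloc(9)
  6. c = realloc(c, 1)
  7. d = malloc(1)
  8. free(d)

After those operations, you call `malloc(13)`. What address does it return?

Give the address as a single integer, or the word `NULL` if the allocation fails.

Op 1: a = malloc(9) -> a = 0; heap: [0-8 ALLOC][9-29 FREE]
Op 2: free(a) -> (freed a); heap: [0-29 FREE]
Op 3: b = malloc(5) -> b = 0; heap: [0-4 ALLOC][5-29 FREE]
Op 4: b = realloc(b, 15) -> b = 0; heap: [0-14 ALLOC][15-29 FREE]
Op 5: c = malloc(9) -> c = 15; heap: [0-14 ALLOC][15-23 ALLOC][24-29 FREE]
Op 6: c = realloc(c, 1) -> c = 15; heap: [0-14 ALLOC][15-15 ALLOC][16-29 FREE]
Op 7: d = malloc(1) -> d = 16; heap: [0-14 ALLOC][15-15 ALLOC][16-16 ALLOC][17-29 FREE]
Op 8: free(d) -> (freed d); heap: [0-14 ALLOC][15-15 ALLOC][16-29 FREE]
malloc(13): first-fit scan over [0-14 ALLOC][15-15 ALLOC][16-29 FREE] -> 16

Answer: 16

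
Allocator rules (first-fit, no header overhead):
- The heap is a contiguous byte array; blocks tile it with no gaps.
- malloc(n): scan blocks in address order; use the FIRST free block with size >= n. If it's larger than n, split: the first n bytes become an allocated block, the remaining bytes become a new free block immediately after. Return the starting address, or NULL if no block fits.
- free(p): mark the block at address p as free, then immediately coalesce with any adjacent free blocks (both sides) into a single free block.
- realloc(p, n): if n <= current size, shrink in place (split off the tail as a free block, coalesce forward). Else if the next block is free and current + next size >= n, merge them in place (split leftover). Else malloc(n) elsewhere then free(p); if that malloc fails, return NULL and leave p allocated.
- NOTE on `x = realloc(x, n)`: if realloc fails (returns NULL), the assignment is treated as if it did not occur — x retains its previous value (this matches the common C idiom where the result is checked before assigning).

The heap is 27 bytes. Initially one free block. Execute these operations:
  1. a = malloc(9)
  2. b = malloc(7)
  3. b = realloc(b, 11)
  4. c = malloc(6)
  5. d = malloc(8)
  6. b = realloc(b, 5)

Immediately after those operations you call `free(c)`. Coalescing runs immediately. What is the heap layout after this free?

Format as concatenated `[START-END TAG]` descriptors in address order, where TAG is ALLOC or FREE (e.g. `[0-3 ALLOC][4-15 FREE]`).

Op 1: a = malloc(9) -> a = 0; heap: [0-8 ALLOC][9-26 FREE]
Op 2: b = malloc(7) -> b = 9; heap: [0-8 ALLOC][9-15 ALLOC][16-26 FREE]
Op 3: b = realloc(b, 11) -> b = 9; heap: [0-8 ALLOC][9-19 ALLOC][20-26 FREE]
Op 4: c = malloc(6) -> c = 20; heap: [0-8 ALLOC][9-19 ALLOC][20-25 ALLOC][26-26 FREE]
Op 5: d = malloc(8) -> d = NULL; heap: [0-8 ALLOC][9-19 ALLOC][20-25 ALLOC][26-26 FREE]
Op 6: b = realloc(b, 5) -> b = 9; heap: [0-8 ALLOC][9-13 ALLOC][14-19 FREE][20-25 ALLOC][26-26 FREE]
free(c): c = 20 -> block [20-25 ALLOC]; mark free, coalesce with adjacent free neighbors -> [0-8 ALLOC][9-13 ALLOC][14-26 FREE]

Answer: [0-8 ALLOC][9-13 ALLOC][14-26 FREE]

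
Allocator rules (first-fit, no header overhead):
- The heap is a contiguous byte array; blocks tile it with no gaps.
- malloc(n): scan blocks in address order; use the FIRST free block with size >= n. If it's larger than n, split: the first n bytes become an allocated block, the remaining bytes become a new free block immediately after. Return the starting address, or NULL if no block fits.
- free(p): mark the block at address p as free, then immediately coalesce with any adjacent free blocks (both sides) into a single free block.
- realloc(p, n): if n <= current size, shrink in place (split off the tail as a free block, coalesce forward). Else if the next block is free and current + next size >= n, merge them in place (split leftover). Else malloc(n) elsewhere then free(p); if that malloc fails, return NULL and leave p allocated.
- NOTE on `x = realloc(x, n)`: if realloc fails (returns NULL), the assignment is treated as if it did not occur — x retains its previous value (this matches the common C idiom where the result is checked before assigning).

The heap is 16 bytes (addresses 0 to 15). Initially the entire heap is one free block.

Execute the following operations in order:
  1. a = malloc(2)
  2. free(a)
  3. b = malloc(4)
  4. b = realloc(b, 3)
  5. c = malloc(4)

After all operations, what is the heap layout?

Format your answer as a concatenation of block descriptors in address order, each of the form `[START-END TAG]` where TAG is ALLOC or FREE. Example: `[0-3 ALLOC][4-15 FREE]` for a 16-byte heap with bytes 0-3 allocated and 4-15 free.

Answer: [0-2 ALLOC][3-6 ALLOC][7-15 FREE]

Derivation:
Op 1: a = malloc(2) -> a = 0; heap: [0-1 ALLOC][2-15 FREE]
Op 2: free(a) -> (freed a); heap: [0-15 FREE]
Op 3: b = malloc(4) -> b = 0; heap: [0-3 ALLOC][4-15 FREE]
Op 4: b = realloc(b, 3) -> b = 0; heap: [0-2 ALLOC][3-15 FREE]
Op 5: c = malloc(4) -> c = 3; heap: [0-2 ALLOC][3-6 ALLOC][7-15 FREE]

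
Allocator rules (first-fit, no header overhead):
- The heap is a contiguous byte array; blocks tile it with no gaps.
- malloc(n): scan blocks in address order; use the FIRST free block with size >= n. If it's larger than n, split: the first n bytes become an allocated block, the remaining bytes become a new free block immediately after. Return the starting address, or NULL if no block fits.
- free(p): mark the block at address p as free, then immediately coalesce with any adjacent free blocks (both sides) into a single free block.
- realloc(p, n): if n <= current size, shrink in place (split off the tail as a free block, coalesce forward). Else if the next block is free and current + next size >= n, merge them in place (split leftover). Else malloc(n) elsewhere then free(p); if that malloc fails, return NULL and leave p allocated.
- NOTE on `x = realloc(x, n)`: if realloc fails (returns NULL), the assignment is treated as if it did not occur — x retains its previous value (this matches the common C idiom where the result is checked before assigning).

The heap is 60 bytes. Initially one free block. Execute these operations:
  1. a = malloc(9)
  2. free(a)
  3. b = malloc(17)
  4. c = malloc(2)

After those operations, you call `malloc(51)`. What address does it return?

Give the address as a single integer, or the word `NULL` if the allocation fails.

Answer: NULL

Derivation:
Op 1: a = malloc(9) -> a = 0; heap: [0-8 ALLOC][9-59 FREE]
Op 2: free(a) -> (freed a); heap: [0-59 FREE]
Op 3: b = malloc(17) -> b = 0; heap: [0-16 ALLOC][17-59 FREE]
Op 4: c = malloc(2) -> c = 17; heap: [0-16 ALLOC][17-18 ALLOC][19-59 FREE]
malloc(51): first-fit scan over [0-16 ALLOC][17-18 ALLOC][19-59 FREE] -> NULL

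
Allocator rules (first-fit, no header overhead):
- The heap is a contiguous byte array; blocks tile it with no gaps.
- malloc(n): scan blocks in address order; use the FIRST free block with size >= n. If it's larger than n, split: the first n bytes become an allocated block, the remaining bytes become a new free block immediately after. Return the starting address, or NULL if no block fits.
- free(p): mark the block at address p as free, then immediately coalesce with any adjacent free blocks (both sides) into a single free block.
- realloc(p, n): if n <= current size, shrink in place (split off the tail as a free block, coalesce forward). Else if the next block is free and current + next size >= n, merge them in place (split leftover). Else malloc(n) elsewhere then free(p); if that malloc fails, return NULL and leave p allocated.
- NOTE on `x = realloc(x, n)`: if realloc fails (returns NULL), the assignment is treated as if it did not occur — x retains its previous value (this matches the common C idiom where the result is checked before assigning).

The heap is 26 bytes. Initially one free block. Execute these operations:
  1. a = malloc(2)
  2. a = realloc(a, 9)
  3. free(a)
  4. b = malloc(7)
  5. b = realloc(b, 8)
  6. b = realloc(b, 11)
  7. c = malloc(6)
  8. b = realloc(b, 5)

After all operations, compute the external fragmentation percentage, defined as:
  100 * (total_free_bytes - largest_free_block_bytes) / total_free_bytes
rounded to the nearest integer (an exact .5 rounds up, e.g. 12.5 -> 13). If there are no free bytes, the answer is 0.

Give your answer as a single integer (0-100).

Answer: 40

Derivation:
Op 1: a = malloc(2) -> a = 0; heap: [0-1 ALLOC][2-25 FREE]
Op 2: a = realloc(a, 9) -> a = 0; heap: [0-8 ALLOC][9-25 FREE]
Op 3: free(a) -> (freed a); heap: [0-25 FREE]
Op 4: b = malloc(7) -> b = 0; heap: [0-6 ALLOC][7-25 FREE]
Op 5: b = realloc(b, 8) -> b = 0; heap: [0-7 ALLOC][8-25 FREE]
Op 6: b = realloc(b, 11) -> b = 0; heap: [0-10 ALLOC][11-25 FREE]
Op 7: c = malloc(6) -> c = 11; heap: [0-10 ALLOC][11-16 ALLOC][17-25 FREE]
Op 8: b = realloc(b, 5) -> b = 0; heap: [0-4 ALLOC][5-10 FREE][11-16 ALLOC][17-25 FREE]
Free blocks: [6 9] total_free=15 largest=9 -> 100*(15-9)/15 = 600/15 = 40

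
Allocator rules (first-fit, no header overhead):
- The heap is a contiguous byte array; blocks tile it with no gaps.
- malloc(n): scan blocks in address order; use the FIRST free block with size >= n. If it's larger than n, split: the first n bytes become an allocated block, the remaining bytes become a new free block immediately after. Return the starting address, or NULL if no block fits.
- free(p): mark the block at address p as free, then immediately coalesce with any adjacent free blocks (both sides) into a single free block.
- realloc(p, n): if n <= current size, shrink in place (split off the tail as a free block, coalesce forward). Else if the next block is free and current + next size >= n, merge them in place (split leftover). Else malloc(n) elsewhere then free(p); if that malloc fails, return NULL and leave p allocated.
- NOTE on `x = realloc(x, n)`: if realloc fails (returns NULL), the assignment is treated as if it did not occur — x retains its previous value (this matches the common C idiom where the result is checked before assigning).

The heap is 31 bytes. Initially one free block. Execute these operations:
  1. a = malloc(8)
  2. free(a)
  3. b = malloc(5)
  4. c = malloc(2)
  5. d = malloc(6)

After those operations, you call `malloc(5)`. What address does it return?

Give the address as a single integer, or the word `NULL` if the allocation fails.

Answer: 13

Derivation:
Op 1: a = malloc(8) -> a = 0; heap: [0-7 ALLOC][8-30 FREE]
Op 2: free(a) -> (freed a); heap: [0-30 FREE]
Op 3: b = malloc(5) -> b = 0; heap: [0-4 ALLOC][5-30 FREE]
Op 4: c = malloc(2) -> c = 5; heap: [0-4 ALLOC][5-6 ALLOC][7-30 FREE]
Op 5: d = malloc(6) -> d = 7; heap: [0-4 ALLOC][5-6 ALLOC][7-12 ALLOC][13-30 FREE]
malloc(5): first-fit scan over [0-4 ALLOC][5-6 ALLOC][7-12 ALLOC][13-30 FREE] -> 13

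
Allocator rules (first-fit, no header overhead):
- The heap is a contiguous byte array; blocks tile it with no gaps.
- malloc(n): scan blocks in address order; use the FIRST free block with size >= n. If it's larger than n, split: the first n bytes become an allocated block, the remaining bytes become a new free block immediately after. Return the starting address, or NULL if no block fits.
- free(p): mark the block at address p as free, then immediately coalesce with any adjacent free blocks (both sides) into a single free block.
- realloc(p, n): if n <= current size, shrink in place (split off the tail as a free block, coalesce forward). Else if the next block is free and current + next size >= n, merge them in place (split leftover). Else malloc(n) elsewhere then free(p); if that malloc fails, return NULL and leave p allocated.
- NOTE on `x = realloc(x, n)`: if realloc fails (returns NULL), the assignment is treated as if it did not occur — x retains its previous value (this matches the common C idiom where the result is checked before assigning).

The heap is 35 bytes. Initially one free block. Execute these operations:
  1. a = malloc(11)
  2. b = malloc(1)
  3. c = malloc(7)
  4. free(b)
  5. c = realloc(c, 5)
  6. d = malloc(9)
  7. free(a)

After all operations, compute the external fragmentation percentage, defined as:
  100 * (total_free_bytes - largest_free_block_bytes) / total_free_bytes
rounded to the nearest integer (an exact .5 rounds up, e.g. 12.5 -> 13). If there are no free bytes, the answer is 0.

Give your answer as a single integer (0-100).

Answer: 43

Derivation:
Op 1: a = malloc(11) -> a = 0; heap: [0-10 ALLOC][11-34 FREE]
Op 2: b = malloc(1) -> b = 11; heap: [0-10 ALLOC][11-11 ALLOC][12-34 FREE]
Op 3: c = malloc(7) -> c = 12; heap: [0-10 ALLOC][11-11 ALLOC][12-18 ALLOC][19-34 FREE]
Op 4: free(b) -> (freed b); heap: [0-10 ALLOC][11-11 FREE][12-18 ALLOC][19-34 FREE]
Op 5: c = realloc(c, 5) -> c = 12; heap: [0-10 ALLOC][11-11 FREE][12-16 ALLOC][17-34 FREE]
Op 6: d = malloc(9) -> d = 17; heap: [0-10 ALLOC][11-11 FREE][12-16 ALLOC][17-25 ALLOC][26-34 FREE]
Op 7: free(a) -> (freed a); heap: [0-11 FREE][12-16 ALLOC][17-25 ALLOC][26-34 FREE]
Free blocks: [12 9] total_free=21 largest=12 -> 100*(21-12)/21 = 900/21 ≈ 42.857 -> rounds to 43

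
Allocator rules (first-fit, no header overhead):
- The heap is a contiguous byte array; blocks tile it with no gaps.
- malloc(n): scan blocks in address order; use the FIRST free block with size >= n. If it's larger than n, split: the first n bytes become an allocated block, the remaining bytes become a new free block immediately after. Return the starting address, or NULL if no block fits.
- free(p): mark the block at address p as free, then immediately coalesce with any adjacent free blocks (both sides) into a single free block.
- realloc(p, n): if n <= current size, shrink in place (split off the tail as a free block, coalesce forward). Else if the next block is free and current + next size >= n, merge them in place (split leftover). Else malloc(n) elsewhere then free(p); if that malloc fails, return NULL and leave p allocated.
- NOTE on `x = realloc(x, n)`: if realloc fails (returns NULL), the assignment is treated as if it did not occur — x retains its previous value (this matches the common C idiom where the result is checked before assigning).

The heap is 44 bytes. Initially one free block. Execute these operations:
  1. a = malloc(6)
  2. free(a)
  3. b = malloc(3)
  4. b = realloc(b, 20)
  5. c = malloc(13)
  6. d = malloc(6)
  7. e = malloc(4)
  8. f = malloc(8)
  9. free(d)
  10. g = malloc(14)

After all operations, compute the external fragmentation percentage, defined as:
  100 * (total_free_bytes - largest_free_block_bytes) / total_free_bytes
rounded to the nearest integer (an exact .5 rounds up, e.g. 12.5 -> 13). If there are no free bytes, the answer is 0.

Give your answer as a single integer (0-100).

Op 1: a = malloc(6) -> a = 0; heap: [0-5 ALLOC][6-43 FREE]
Op 2: free(a) -> (freed a); heap: [0-43 FREE]
Op 3: b = malloc(3) -> b = 0; heap: [0-2 ALLOC][3-43 FREE]
Op 4: b = realloc(b, 20) -> b = 0; heap: [0-19 ALLOC][20-43 FREE]
Op 5: c = malloc(13) -> c = 20; heap: [0-19 ALLOC][20-32 ALLOC][33-43 FREE]
Op 6: d = malloc(6) -> d = 33; heap: [0-19 ALLOC][20-32 ALLOC][33-38 ALLOC][39-43 FREE]
Op 7: e = malloc(4) -> e = 39; heap: [0-19 ALLOC][20-32 ALLOC][33-38 ALLOC][39-42 ALLOC][43-43 FREE]
Op 8: f = malloc(8) -> f = NULL; heap: [0-19 ALLOC][20-32 ALLOC][33-38 ALLOC][39-42 ALLOC][43-43 FREE]
Op 9: free(d) -> (freed d); heap: [0-19 ALLOC][20-32 ALLOC][33-38 FREE][39-42 ALLOC][43-43 FREE]
Op 10: g = malloc(14) -> g = NULL; heap: [0-19 ALLOC][20-32 ALLOC][33-38 FREE][39-42 ALLOC][43-43 FREE]
Free blocks: [6 1] total_free=7 largest=6 -> 100*(7-6)/7 = 100/7 ≈ 14.286 -> rounds to 14

Answer: 14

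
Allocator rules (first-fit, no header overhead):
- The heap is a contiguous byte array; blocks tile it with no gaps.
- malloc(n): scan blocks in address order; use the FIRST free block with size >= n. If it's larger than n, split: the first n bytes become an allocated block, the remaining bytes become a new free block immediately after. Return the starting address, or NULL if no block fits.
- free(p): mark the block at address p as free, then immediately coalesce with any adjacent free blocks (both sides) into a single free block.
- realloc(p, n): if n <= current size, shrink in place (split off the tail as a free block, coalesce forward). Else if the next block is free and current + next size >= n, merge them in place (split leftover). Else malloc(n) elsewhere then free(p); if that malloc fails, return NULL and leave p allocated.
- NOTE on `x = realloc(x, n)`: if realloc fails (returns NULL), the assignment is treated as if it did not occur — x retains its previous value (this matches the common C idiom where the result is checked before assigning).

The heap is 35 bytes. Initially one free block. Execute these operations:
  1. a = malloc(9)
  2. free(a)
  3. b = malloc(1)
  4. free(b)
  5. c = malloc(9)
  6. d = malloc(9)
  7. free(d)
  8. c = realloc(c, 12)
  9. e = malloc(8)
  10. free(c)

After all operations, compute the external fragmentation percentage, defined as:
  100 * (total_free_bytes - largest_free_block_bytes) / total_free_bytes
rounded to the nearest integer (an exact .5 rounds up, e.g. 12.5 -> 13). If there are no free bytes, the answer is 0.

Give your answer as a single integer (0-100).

Answer: 44

Derivation:
Op 1: a = malloc(9) -> a = 0; heap: [0-8 ALLOC][9-34 FREE]
Op 2: free(a) -> (freed a); heap: [0-34 FREE]
Op 3: b = malloc(1) -> b = 0; heap: [0-0 ALLOC][1-34 FREE]
Op 4: free(b) -> (freed b); heap: [0-34 FREE]
Op 5: c = malloc(9) -> c = 0; heap: [0-8 ALLOC][9-34 FREE]
Op 6: d = malloc(9) -> d = 9; heap: [0-8 ALLOC][9-17 ALLOC][18-34 FREE]
Op 7: free(d) -> (freed d); heap: [0-8 ALLOC][9-34 FREE]
Op 8: c = realloc(c, 12) -> c = 0; heap: [0-11 ALLOC][12-34 FREE]
Op 9: e = malloc(8) -> e = 12; heap: [0-11 ALLOC][12-19 ALLOC][20-34 FREE]
Op 10: free(c) -> (freed c); heap: [0-11 FREE][12-19 ALLOC][20-34 FREE]
Free blocks: [12 15] total_free=27 largest=15 -> 100*(27-15)/27 = 1200/27 ≈ 44.444 -> rounds to 44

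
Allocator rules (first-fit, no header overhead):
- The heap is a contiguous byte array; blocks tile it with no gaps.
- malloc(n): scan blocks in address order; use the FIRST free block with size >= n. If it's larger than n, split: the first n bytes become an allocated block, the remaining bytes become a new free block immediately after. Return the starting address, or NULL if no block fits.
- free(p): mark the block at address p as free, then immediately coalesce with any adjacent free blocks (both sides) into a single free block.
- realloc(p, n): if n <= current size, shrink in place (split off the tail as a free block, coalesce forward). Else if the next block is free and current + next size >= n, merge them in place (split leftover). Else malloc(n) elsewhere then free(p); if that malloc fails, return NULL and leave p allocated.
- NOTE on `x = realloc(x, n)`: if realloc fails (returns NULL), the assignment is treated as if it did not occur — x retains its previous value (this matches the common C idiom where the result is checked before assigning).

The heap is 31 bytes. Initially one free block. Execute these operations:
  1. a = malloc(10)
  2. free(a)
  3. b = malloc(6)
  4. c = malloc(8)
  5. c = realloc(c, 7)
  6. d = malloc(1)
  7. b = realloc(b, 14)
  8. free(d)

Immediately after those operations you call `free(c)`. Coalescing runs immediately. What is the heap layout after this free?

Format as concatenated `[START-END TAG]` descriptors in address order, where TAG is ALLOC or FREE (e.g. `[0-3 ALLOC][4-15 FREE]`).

Op 1: a = malloc(10) -> a = 0; heap: [0-9 ALLOC][10-30 FREE]
Op 2: free(a) -> (freed a); heap: [0-30 FREE]
Op 3: b = malloc(6) -> b = 0; heap: [0-5 ALLOC][6-30 FREE]
Op 4: c = malloc(8) -> c = 6; heap: [0-5 ALLOC][6-13 ALLOC][14-30 FREE]
Op 5: c = realloc(c, 7) -> c = 6; heap: [0-5 ALLOC][6-12 ALLOC][13-30 FREE]
Op 6: d = malloc(1) -> d = 13; heap: [0-5 ALLOC][6-12 ALLOC][13-13 ALLOC][14-30 FREE]
Op 7: b = realloc(b, 14) -> b = 14; heap: [0-5 FREE][6-12 ALLOC][13-13 ALLOC][14-27 ALLOC][28-30 FREE]
Op 8: free(d) -> (freed d); heap: [0-5 FREE][6-12 ALLOC][13-13 FREE][14-27 ALLOC][28-30 FREE]
free(c): c = 6 -> block [6-12 ALLOC]; mark free, coalesce with adjacent free neighbors -> [0-13 FREE][14-27 ALLOC][28-30 FREE]

Answer: [0-13 FREE][14-27 ALLOC][28-30 FREE]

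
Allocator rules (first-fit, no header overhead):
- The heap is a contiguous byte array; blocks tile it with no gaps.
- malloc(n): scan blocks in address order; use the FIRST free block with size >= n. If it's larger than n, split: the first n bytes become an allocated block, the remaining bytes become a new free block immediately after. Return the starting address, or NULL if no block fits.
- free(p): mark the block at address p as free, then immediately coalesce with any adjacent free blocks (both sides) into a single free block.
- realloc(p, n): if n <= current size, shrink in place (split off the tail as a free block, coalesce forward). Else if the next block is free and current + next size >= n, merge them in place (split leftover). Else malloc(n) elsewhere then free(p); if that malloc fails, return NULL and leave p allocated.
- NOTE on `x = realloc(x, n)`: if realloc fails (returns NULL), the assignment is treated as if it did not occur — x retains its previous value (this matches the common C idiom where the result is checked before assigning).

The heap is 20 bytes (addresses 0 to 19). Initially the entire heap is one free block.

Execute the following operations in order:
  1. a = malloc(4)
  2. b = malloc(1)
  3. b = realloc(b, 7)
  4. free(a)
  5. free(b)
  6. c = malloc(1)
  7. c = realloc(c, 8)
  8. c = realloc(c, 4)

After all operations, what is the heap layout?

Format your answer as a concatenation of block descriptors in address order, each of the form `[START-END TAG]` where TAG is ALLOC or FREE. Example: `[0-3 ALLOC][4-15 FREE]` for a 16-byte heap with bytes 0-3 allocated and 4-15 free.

Op 1: a = malloc(4) -> a = 0; heap: [0-3 ALLOC][4-19 FREE]
Op 2: b = malloc(1) -> b = 4; heap: [0-3 ALLOC][4-4 ALLOC][5-19 FREE]
Op 3: b = realloc(b, 7) -> b = 4; heap: [0-3 ALLOC][4-10 ALLOC][11-19 FREE]
Op 4: free(a) -> (freed a); heap: [0-3 FREE][4-10 ALLOC][11-19 FREE]
Op 5: free(b) -> (freed b); heap: [0-19 FREE]
Op 6: c = malloc(1) -> c = 0; heap: [0-0 ALLOC][1-19 FREE]
Op 7: c = realloc(c, 8) -> c = 0; heap: [0-7 ALLOC][8-19 FREE]
Op 8: c = realloc(c, 4) -> c = 0; heap: [0-3 ALLOC][4-19 FREE]

Answer: [0-3 ALLOC][4-19 FREE]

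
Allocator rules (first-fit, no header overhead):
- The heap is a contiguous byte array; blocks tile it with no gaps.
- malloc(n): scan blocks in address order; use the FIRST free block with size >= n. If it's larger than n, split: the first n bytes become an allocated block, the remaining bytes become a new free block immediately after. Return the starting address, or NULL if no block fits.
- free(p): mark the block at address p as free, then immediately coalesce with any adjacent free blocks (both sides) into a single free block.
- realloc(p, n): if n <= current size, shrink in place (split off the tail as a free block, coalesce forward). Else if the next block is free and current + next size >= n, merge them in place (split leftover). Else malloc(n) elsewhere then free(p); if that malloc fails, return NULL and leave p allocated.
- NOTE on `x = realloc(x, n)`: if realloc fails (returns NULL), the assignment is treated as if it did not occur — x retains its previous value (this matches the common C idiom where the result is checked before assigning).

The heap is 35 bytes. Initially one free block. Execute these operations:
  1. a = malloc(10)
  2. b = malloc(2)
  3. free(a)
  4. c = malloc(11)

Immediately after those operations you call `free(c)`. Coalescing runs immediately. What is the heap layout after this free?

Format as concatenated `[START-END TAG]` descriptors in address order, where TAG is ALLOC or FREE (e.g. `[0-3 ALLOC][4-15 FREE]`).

Op 1: a = malloc(10) -> a = 0; heap: [0-9 ALLOC][10-34 FREE]
Op 2: b = malloc(2) -> b = 10; heap: [0-9 ALLOC][10-11 ALLOC][12-34 FREE]
Op 3: free(a) -> (freed a); heap: [0-9 FREE][10-11 ALLOC][12-34 FREE]
Op 4: c = malloc(11) -> c = 12; heap: [0-9 FREE][10-11 ALLOC][12-22 ALLOC][23-34 FREE]
free(c): c = 12 -> block [12-22 ALLOC]; mark free, coalesce with adjacent free neighbors -> [0-9 FREE][10-11 ALLOC][12-34 FREE]

Answer: [0-9 FREE][10-11 ALLOC][12-34 FREE]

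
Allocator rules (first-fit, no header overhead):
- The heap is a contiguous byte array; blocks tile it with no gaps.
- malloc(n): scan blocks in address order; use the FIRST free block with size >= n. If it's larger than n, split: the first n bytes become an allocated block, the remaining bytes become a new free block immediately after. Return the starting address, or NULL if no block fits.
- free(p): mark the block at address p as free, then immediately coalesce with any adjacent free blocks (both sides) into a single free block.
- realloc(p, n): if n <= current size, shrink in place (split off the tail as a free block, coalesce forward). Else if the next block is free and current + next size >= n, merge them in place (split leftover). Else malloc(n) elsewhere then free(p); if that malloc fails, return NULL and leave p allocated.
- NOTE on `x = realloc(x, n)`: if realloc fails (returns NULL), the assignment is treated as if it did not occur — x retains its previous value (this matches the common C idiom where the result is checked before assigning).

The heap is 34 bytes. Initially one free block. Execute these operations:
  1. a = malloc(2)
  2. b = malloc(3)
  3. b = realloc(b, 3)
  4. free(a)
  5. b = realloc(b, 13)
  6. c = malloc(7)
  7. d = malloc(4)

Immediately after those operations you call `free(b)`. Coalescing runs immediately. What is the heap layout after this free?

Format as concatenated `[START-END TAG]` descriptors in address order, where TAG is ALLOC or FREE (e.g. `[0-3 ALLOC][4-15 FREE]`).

Op 1: a = malloc(2) -> a = 0; heap: [0-1 ALLOC][2-33 FREE]
Op 2: b = malloc(3) -> b = 2; heap: [0-1 ALLOC][2-4 ALLOC][5-33 FREE]
Op 3: b = realloc(b, 3) -> b = 2; heap: [0-1 ALLOC][2-4 ALLOC][5-33 FREE]
Op 4: free(a) -> (freed a); heap: [0-1 FREE][2-4 ALLOC][5-33 FREE]
Op 5: b = realloc(b, 13) -> b = 2; heap: [0-1 FREE][2-14 ALLOC][15-33 FREE]
Op 6: c = malloc(7) -> c = 15; heap: [0-1 FREE][2-14 ALLOC][15-21 ALLOC][22-33 FREE]
Op 7: d = malloc(4) -> d = 22; heap: [0-1 FREE][2-14 ALLOC][15-21 ALLOC][22-25 ALLOC][26-33 FREE]
free(b): b = 2 -> block [2-14 ALLOC]; mark free, coalesce with adjacent free neighbors -> [0-14 FREE][15-21 ALLOC][22-25 ALLOC][26-33 FREE]

Answer: [0-14 FREE][15-21 ALLOC][22-25 ALLOC][26-33 FREE]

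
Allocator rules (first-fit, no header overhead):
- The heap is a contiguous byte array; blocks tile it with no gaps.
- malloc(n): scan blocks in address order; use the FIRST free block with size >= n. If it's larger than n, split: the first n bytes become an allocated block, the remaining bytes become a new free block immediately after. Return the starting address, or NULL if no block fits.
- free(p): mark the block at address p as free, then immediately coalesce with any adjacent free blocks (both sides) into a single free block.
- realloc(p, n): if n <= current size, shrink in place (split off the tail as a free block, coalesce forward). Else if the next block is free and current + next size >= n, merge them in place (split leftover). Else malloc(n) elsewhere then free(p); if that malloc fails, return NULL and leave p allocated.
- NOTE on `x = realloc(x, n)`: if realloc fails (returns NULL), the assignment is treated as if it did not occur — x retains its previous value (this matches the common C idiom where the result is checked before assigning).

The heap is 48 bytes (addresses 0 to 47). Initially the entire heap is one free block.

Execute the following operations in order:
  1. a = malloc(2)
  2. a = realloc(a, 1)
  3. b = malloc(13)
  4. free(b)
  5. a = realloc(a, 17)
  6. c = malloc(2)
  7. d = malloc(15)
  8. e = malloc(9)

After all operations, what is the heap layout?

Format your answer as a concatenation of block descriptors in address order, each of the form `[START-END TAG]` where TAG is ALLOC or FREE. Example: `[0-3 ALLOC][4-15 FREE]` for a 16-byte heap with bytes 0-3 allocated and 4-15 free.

Answer: [0-16 ALLOC][17-18 ALLOC][19-33 ALLOC][34-42 ALLOC][43-47 FREE]

Derivation:
Op 1: a = malloc(2) -> a = 0; heap: [0-1 ALLOC][2-47 FREE]
Op 2: a = realloc(a, 1) -> a = 0; heap: [0-0 ALLOC][1-47 FREE]
Op 3: b = malloc(13) -> b = 1; heap: [0-0 ALLOC][1-13 ALLOC][14-47 FREE]
Op 4: free(b) -> (freed b); heap: [0-0 ALLOC][1-47 FREE]
Op 5: a = realloc(a, 17) -> a = 0; heap: [0-16 ALLOC][17-47 FREE]
Op 6: c = malloc(2) -> c = 17; heap: [0-16 ALLOC][17-18 ALLOC][19-47 FREE]
Op 7: d = malloc(15) -> d = 19; heap: [0-16 ALLOC][17-18 ALLOC][19-33 ALLOC][34-47 FREE]
Op 8: e = malloc(9) -> e = 34; heap: [0-16 ALLOC][17-18 ALLOC][19-33 ALLOC][34-42 ALLOC][43-47 FREE]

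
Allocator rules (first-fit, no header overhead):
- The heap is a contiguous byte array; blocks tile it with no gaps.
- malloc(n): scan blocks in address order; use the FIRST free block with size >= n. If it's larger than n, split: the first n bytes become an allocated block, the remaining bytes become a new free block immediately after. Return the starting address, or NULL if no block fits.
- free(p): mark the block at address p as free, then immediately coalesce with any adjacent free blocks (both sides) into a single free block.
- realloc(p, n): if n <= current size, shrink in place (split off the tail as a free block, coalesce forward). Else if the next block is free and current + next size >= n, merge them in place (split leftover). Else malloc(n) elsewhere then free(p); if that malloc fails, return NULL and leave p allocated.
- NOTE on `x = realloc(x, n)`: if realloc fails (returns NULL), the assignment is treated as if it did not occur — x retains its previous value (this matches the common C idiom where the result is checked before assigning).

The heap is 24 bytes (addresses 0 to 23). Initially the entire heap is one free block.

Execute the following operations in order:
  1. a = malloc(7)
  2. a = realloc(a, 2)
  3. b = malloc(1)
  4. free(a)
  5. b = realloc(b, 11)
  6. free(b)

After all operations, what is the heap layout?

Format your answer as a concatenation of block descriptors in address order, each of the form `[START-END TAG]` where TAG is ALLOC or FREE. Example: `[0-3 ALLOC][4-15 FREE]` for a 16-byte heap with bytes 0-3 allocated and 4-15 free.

Answer: [0-23 FREE]

Derivation:
Op 1: a = malloc(7) -> a = 0; heap: [0-6 ALLOC][7-23 FREE]
Op 2: a = realloc(a, 2) -> a = 0; heap: [0-1 ALLOC][2-23 FREE]
Op 3: b = malloc(1) -> b = 2; heap: [0-1 ALLOC][2-2 ALLOC][3-23 FREE]
Op 4: free(a) -> (freed a); heap: [0-1 FREE][2-2 ALLOC][3-23 FREE]
Op 5: b = realloc(b, 11) -> b = 2; heap: [0-1 FREE][2-12 ALLOC][13-23 FREE]
Op 6: free(b) -> (freed b); heap: [0-23 FREE]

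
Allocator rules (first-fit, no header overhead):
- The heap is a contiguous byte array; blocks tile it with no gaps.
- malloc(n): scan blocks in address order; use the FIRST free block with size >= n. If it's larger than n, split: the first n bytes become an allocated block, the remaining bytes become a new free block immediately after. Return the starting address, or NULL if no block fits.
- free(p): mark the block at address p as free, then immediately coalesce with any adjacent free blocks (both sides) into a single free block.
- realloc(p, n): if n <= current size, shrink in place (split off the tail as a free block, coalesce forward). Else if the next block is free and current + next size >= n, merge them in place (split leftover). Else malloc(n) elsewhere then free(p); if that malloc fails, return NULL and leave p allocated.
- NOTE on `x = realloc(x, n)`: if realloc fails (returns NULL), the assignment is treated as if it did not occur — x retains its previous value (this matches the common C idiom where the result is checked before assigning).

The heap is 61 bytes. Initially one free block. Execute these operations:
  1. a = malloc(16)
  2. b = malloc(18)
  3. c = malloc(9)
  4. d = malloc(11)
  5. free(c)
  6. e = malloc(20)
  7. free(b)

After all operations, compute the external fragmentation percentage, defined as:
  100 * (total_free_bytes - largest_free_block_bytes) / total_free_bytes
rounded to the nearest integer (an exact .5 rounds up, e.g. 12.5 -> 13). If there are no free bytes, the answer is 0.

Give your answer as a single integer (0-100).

Answer: 21

Derivation:
Op 1: a = malloc(16) -> a = 0; heap: [0-15 ALLOC][16-60 FREE]
Op 2: b = malloc(18) -> b = 16; heap: [0-15 ALLOC][16-33 ALLOC][34-60 FREE]
Op 3: c = malloc(9) -> c = 34; heap: [0-15 ALLOC][16-33 ALLOC][34-42 ALLOC][43-60 FREE]
Op 4: d = malloc(11) -> d = 43; heap: [0-15 ALLOC][16-33 ALLOC][34-42 ALLOC][43-53 ALLOC][54-60 FREE]
Op 5: free(c) -> (freed c); heap: [0-15 ALLOC][16-33 ALLOC][34-42 FREE][43-53 ALLOC][54-60 FREE]
Op 6: e = malloc(20) -> e = NULL; heap: [0-15 ALLOC][16-33 ALLOC][34-42 FREE][43-53 ALLOC][54-60 FREE]
Op 7: free(b) -> (freed b); heap: [0-15 ALLOC][16-42 FREE][43-53 ALLOC][54-60 FREE]
Free blocks: [27 7] total_free=34 largest=27 -> 100*(34-27)/34 = 700/34 ≈ 20.588 -> rounds to 21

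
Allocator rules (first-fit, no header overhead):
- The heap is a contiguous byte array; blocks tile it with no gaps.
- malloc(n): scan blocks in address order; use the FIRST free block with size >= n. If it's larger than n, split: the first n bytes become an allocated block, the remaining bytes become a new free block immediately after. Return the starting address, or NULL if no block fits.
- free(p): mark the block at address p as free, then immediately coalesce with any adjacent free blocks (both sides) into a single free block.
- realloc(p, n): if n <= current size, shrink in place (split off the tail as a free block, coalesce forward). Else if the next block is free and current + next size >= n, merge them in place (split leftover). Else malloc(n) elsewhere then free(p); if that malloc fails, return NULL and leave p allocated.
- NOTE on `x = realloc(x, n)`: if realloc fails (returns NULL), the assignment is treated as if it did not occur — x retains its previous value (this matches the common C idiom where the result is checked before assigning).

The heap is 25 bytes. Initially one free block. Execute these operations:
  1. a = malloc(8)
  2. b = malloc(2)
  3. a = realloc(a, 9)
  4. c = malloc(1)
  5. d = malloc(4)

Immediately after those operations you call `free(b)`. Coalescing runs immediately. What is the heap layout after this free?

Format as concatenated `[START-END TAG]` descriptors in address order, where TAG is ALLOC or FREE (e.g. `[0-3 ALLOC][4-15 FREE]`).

Answer: [0-0 ALLOC][1-4 ALLOC][5-9 FREE][10-18 ALLOC][19-24 FREE]

Derivation:
Op 1: a = malloc(8) -> a = 0; heap: [0-7 ALLOC][8-24 FREE]
Op 2: b = malloc(2) -> b = 8; heap: [0-7 ALLOC][8-9 ALLOC][10-24 FREE]
Op 3: a = realloc(a, 9) -> a = 10; heap: [0-7 FREE][8-9 ALLOC][10-18 ALLOC][19-24 FREE]
Op 4: c = malloc(1) -> c = 0; heap: [0-0 ALLOC][1-7 FREE][8-9 ALLOC][10-18 ALLOC][19-24 FREE]
Op 5: d = malloc(4) -> d = 1; heap: [0-0 ALLOC][1-4 ALLOC][5-7 FREE][8-9 ALLOC][10-18 ALLOC][19-24 FREE]
free(b): b = 8 -> block [8-9 ALLOC]; mark free, coalesce with adjacent free neighbors -> [0-0 ALLOC][1-4 ALLOC][5-9 FREE][10-18 ALLOC][19-24 FREE]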